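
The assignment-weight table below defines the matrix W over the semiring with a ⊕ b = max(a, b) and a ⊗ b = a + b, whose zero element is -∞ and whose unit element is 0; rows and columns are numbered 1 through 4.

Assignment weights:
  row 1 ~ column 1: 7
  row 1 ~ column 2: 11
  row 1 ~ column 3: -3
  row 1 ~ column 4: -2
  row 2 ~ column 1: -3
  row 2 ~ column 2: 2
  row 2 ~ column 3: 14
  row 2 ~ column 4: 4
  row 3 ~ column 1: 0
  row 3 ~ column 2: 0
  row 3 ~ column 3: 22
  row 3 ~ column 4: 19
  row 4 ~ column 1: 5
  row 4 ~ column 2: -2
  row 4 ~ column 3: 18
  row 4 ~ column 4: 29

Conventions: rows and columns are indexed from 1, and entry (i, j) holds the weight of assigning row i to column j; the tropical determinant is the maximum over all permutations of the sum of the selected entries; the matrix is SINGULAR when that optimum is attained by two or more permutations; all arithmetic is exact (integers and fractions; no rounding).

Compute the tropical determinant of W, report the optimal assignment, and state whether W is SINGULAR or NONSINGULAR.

σ = (1, 2, 3, 4): 7 + 2 + 22 + 29 = 60
σ = (1, 2, 4, 3): 7 + 2 + 19 + 18 = 46
σ = (1, 3, 2, 4): 7 + 14 + 0 + 29 = 50
σ = (1, 3, 4, 2): 7 + 14 + 19 + (-2) = 38
σ = (1, 4, 2, 3): 7 + 4 + 0 + 18 = 29
σ = (1, 4, 3, 2): 7 + 4 + 22 + (-2) = 31
σ = (2, 1, 3, 4): 11 + (-3) + 22 + 29 = 59
σ = (2, 1, 4, 3): 11 + (-3) + 19 + 18 = 45
σ = (2, 3, 1, 4): 11 + 14 + 0 + 29 = 54
σ = (2, 3, 4, 1): 11 + 14 + 19 + 5 = 49
σ = (2, 4, 1, 3): 11 + 4 + 0 + 18 = 33
σ = (2, 4, 3, 1): 11 + 4 + 22 + 5 = 42
σ = (3, 1, 2, 4): (-3) + (-3) + 0 + 29 = 23
σ = (3, 1, 4, 2): (-3) + (-3) + 19 + (-2) = 11
σ = (3, 2, 1, 4): (-3) + 2 + 0 + 29 = 28
σ = (3, 2, 4, 1): (-3) + 2 + 19 + 5 = 23
σ = (3, 4, 1, 2): (-3) + 4 + 0 + (-2) = -1
σ = (3, 4, 2, 1): (-3) + 4 + 0 + 5 = 6
σ = (4, 1, 2, 3): (-2) + (-3) + 0 + 18 = 13
σ = (4, 1, 3, 2): (-2) + (-3) + 22 + (-2) = 15
σ = (4, 2, 1, 3): (-2) + 2 + 0 + 18 = 18
σ = (4, 2, 3, 1): (-2) + 2 + 22 + 5 = 27
σ = (4, 3, 1, 2): (-2) + 14 + 0 + (-2) = 10
σ = (4, 3, 2, 1): (-2) + 14 + 0 + 5 = 17
Optimal value attained by: σ = (1, 2, 3, 4).
Answer: det⊕(W) = 60; verdict: NONSINGULAR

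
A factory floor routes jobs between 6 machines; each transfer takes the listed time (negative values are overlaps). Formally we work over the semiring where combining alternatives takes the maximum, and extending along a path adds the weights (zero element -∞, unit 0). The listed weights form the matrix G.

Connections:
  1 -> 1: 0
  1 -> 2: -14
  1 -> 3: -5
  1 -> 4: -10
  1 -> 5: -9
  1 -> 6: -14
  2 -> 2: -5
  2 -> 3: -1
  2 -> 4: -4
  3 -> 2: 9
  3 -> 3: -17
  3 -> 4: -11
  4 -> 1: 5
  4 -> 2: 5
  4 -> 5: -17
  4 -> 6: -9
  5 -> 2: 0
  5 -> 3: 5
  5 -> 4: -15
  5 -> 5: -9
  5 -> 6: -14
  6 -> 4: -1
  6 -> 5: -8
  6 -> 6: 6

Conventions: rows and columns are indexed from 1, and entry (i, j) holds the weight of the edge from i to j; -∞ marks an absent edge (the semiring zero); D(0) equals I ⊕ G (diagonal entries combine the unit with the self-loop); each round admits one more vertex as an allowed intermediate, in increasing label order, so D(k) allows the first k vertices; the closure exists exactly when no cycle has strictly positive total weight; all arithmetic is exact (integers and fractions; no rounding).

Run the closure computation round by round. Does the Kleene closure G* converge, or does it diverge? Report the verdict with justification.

Detection: at round 0, diagonal entry (6, 6) turns strictly positive.
Key observation: the cycle 6->6 has total weight 6, which is strictly positive.
Answer: DIVERGES — positive cycle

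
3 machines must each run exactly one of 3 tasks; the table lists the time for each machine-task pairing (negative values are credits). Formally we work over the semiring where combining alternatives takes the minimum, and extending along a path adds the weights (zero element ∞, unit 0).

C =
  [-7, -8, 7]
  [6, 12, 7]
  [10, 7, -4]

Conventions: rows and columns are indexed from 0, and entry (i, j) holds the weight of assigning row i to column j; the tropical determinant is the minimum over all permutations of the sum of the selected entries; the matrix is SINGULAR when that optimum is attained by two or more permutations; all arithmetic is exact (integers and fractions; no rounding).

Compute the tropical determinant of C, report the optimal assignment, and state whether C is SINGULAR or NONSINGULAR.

σ = (0, 1, 2): (-7) + 12 + (-4) = 1
σ = (0, 2, 1): (-7) + 7 + 7 = 7
σ = (1, 0, 2): (-8) + 6 + (-4) = -6
σ = (1, 2, 0): (-8) + 7 + 10 = 9
σ = (2, 0, 1): 7 + 6 + 7 = 20
σ = (2, 1, 0): 7 + 12 + 10 = 29
Optimal value attained by: σ = (1, 0, 2).
Answer: det⊕(C) = -6; verdict: NONSINGULAR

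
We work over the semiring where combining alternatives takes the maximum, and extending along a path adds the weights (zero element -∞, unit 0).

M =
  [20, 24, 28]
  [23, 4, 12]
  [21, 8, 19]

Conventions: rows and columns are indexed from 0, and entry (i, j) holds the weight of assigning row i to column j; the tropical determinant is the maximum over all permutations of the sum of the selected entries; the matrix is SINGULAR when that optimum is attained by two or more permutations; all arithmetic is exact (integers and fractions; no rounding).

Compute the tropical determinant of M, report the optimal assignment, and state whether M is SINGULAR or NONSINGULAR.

σ = (0, 1, 2): 20 + 4 + 19 = 43
σ = (0, 2, 1): 20 + 12 + 8 = 40
σ = (1, 0, 2): 24 + 23 + 19 = 66
σ = (1, 2, 0): 24 + 12 + 21 = 57
σ = (2, 0, 1): 28 + 23 + 8 = 59
σ = (2, 1, 0): 28 + 4 + 21 = 53
Optimal value attained by: σ = (1, 0, 2).
Answer: det⊕(M) = 66; verdict: NONSINGULAR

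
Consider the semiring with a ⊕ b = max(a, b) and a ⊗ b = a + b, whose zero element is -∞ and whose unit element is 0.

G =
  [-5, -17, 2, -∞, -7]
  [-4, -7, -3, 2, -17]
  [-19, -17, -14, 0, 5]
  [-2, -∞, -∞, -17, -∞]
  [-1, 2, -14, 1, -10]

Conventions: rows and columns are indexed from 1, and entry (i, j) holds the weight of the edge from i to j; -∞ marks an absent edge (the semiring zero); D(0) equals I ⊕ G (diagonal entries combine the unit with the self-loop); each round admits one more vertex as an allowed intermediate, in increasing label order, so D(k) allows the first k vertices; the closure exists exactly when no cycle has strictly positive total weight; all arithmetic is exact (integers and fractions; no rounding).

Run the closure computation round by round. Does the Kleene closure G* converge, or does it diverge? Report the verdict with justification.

D(0):
  [0, -17, 2, -∞, -7]
  [-4, 0, -3, 2, -17]
  [-19, -17, 0, 0, 5]
  [-2, -∞, -∞, 0, -∞]
  [-1, 2, -14, 1, 0]
D(1):
  [0, -17, 2, -∞, -7]
  [-4, 0, -2, 2, -11]
  [-19, -17, 0, 0, 5]
  [-2, -19, 0, 0, -9]
  [-1, 2, 1, 1, 0]
D(2):
  [0, -17, 2, -15, -7]
  [-4, 0, -2, 2, -11]
  [-19, -17, 0, 0, 5]
  [-2, -19, 0, 0, -9]
  [-1, 2, 1, 4, 0]
Detection: at round 3, diagonal entry (5, 5) turns strictly positive.
Key observation: the cycle 5->1->3->5 has total weight (-1) + 2 + 5, which is strictly positive.
Answer: DIVERGES — positive cycle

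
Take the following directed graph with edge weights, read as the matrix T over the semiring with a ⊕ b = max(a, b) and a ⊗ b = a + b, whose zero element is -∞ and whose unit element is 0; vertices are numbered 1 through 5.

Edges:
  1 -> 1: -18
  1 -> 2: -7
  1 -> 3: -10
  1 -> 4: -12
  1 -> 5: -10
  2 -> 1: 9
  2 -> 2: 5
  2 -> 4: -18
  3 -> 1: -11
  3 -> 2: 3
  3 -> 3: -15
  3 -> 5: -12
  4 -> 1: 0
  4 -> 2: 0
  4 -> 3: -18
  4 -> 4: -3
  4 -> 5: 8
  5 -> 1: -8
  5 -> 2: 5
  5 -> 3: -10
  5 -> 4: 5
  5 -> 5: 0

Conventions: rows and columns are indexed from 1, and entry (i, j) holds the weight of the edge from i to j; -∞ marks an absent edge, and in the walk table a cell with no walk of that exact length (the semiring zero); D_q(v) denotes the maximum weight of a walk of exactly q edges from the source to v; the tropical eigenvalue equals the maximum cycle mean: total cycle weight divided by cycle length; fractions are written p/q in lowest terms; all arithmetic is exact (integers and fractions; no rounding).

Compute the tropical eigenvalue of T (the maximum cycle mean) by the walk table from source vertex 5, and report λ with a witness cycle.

q=0: [-∞, -∞, -∞, -∞, 0]
q=1: [-8, 5, -10, 5, 0]
q=2: [14, 10, -10, 5, 13]
q=3: [19, 18, 4, 18, 13]
q=4: [27, 23, 9, 18, 26]
q=5: [32, 31, 17, 31, 26]
Optimal cycle mean attained by: cycle 4->5->4, total 8 + 5, length 2.
Answer: λ = 13/2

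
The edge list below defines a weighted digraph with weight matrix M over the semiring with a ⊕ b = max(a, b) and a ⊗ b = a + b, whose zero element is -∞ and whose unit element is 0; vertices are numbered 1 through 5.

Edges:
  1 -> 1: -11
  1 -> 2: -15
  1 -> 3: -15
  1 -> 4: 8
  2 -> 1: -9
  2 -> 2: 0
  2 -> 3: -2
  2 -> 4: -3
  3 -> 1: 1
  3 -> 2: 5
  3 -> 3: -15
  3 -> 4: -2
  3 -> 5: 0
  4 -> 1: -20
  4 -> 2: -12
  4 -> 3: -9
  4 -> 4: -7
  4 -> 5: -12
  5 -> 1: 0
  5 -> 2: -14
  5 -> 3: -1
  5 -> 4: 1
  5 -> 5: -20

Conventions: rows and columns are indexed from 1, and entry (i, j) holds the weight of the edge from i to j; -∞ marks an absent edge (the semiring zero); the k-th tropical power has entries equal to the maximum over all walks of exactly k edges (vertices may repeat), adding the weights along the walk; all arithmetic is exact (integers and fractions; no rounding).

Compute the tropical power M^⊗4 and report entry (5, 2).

M^⊗2:
  [-12, -4, -1, 1, -4]
  [-1, 3, -2, -1, -2]
  [0, 5, 3, 9, -14]
  [-8, -4, -13, -11, -9]
  [0, 4, -8, 8, -1]
M^⊗3:
  [0, 4, -5, -3, -1]
  [-1, 3, 1, 7, -2]
  [4, 8, 3, 8, 3]
  [-9, -4, -6, 0, -13]
  [-1, 4, 2, 8, -4]
M^⊗4:
  [-1, 4, 2, 8, -5]
  [2, 6, 1, 7, 1]
  [4, 8, 6, 12, 3]
  [-5, -1, -6, -1, -6]
  [3, 7, 2, 7, 2]
Key observation: the optimum is the walk 5->3->2->3->2, with weight (-1) + 5 + (-2) + 5 = 7.
Optimal value attained by: walk 5->3->2->3->2.
Answer: (M^⊗4)[5][2] = 7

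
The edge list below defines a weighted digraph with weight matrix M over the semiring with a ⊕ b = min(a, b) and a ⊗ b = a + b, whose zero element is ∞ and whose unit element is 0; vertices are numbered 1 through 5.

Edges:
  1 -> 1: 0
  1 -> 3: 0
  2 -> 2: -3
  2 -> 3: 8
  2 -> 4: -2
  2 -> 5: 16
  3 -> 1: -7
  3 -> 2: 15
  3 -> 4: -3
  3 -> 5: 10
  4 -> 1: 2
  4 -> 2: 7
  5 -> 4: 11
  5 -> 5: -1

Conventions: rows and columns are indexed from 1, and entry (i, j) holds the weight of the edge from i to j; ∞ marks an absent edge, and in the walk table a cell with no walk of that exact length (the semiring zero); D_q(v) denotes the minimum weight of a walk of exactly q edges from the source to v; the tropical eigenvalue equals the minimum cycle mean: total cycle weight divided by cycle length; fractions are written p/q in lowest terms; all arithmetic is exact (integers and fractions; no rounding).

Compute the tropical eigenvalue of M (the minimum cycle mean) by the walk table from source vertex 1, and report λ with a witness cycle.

q=0: [0, ∞, ∞, ∞, ∞]
q=1: [0, ∞, 0, ∞, ∞]
q=2: [-7, 15, 0, -3, 10]
q=3: [-7, 4, -7, -3, 9]
q=4: [-14, 1, -7, -10, 3]
q=5: [-14, -3, -14, -10, 2]
Optimal cycle mean attained by: cycle 1->3->1, total 0 + (-7), length 2.
Answer: λ = -7/2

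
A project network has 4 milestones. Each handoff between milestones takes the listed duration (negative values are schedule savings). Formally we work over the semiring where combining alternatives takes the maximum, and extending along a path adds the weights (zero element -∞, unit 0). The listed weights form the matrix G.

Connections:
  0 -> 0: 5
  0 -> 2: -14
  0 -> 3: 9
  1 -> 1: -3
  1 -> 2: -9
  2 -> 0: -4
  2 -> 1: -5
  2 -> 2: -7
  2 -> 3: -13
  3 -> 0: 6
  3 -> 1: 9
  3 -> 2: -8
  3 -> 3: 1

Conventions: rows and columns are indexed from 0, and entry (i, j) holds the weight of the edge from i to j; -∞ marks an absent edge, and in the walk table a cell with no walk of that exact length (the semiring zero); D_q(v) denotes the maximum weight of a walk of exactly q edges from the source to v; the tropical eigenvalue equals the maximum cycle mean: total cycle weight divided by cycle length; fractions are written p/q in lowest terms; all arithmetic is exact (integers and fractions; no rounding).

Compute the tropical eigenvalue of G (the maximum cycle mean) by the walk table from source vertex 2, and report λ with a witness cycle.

q=0: [-∞, -∞, 0, -∞]
q=1: [-4, -5, -7, -13]
q=2: [1, -4, -14, 5]
q=3: [11, 14, -3, 10]
q=4: [16, 19, 5, 20]
Optimal cycle mean attained by: cycle 0->3->0, total 9 + 6, length 2.
Answer: λ = 15/2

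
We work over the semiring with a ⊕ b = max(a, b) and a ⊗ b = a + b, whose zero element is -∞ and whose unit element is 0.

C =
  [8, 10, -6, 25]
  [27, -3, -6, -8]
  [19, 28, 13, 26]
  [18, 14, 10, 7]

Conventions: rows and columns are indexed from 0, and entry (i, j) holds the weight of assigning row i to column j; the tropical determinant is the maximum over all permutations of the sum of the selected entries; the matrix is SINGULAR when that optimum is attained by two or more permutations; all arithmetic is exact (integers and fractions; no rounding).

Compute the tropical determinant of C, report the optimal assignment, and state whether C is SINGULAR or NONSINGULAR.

σ = (0, 1, 2, 3): 8 + (-3) + 13 + 7 = 25
σ = (0, 1, 3, 2): 8 + (-3) + 26 + 10 = 41
σ = (0, 2, 1, 3): 8 + (-6) + 28 + 7 = 37
σ = (0, 2, 3, 1): 8 + (-6) + 26 + 14 = 42
σ = (0, 3, 1, 2): 8 + (-8) + 28 + 10 = 38
σ = (0, 3, 2, 1): 8 + (-8) + 13 + 14 = 27
σ = (1, 0, 2, 3): 10 + 27 + 13 + 7 = 57
σ = (1, 0, 3, 2): 10 + 27 + 26 + 10 = 73
σ = (1, 2, 0, 3): 10 + (-6) + 19 + 7 = 30
σ = (1, 2, 3, 0): 10 + (-6) + 26 + 18 = 48
σ = (1, 3, 0, 2): 10 + (-8) + 19 + 10 = 31
σ = (1, 3, 2, 0): 10 + (-8) + 13 + 18 = 33
σ = (2, 0, 1, 3): (-6) + 27 + 28 + 7 = 56
σ = (2, 0, 3, 1): (-6) + 27 + 26 + 14 = 61
σ = (2, 1, 0, 3): (-6) + (-3) + 19 + 7 = 17
σ = (2, 1, 3, 0): (-6) + (-3) + 26 + 18 = 35
σ = (2, 3, 0, 1): (-6) + (-8) + 19 + 14 = 19
σ = (2, 3, 1, 0): (-6) + (-8) + 28 + 18 = 32
σ = (3, 0, 1, 2): 25 + 27 + 28 + 10 = 90
σ = (3, 0, 2, 1): 25 + 27 + 13 + 14 = 79
σ = (3, 1, 0, 2): 25 + (-3) + 19 + 10 = 51
σ = (3, 1, 2, 0): 25 + (-3) + 13 + 18 = 53
σ = (3, 2, 0, 1): 25 + (-6) + 19 + 14 = 52
σ = (3, 2, 1, 0): 25 + (-6) + 28 + 18 = 65
Optimal value attained by: σ = (3, 0, 1, 2).
Answer: det⊕(C) = 90; verdict: NONSINGULAR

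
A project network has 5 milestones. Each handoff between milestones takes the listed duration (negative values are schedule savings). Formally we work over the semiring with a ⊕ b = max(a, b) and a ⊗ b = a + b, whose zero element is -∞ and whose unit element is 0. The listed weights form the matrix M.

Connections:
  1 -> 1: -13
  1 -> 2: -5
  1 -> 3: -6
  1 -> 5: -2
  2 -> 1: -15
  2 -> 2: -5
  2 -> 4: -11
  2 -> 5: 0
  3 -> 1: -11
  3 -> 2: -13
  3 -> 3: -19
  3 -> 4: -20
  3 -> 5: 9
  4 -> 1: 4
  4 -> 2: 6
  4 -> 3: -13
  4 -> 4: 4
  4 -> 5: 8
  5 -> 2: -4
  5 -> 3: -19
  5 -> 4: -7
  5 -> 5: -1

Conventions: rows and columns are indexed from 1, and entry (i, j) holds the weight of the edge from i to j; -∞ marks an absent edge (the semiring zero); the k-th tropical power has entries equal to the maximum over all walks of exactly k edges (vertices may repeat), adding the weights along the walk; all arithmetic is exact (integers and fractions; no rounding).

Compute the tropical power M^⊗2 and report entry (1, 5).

M^⊗2:
  [-17, -6, -19, -9, 3]
  [-7, -4, -19, -7, -1]
  [-16, 5, -10, 2, 8]
  [8, 10, -2, 8, 12]
  [-3, -1, -20, -3, 1]
Key observation: the optimum is the walk 1->3->5, with weight (-6) + 9 = 3.
Optimal value attained by: walk 1->3->5.
Answer: (M^⊗2)[1][5] = 3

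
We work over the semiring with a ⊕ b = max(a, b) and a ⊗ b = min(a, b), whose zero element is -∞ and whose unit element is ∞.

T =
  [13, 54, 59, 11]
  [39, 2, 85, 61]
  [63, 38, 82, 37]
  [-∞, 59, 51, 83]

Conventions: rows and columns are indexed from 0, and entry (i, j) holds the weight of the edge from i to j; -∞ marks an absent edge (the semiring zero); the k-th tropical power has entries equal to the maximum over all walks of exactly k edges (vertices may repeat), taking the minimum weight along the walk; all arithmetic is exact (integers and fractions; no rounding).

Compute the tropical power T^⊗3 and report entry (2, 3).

T^⊗2:
  [59, 38, 59, 54]
  [63, 59, 82, 61]
  [63, 54, 82, 38]
  [51, 59, 59, 83]
T^⊗3:
  [59, 54, 59, 54]
  [63, 59, 82, 61]
  [63, 54, 82, 54]
  [59, 59, 59, 83]
Key observation: the optimum is the walk 2->0->1->3, with weight 63 min 54 min 61 = 54.
Optimal value attained by: walk 2->0->1->3.
Answer: (T^⊗3)[2][3] = 54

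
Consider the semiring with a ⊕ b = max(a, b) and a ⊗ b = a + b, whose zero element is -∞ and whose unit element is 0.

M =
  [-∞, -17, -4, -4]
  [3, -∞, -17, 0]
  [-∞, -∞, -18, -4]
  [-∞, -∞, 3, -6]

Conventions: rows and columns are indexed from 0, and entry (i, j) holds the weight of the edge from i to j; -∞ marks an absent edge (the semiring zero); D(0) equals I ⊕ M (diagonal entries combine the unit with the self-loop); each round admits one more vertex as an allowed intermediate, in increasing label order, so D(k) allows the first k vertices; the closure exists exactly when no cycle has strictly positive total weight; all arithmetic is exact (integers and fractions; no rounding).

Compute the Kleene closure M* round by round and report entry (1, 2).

D(0):
  [0, -17, -4, -4]
  [3, 0, -17, 0]
  [-∞, -∞, 0, -4]
  [-∞, -∞, 3, 0]
D(1):
  [0, -17, -4, -4]
  [3, 0, -1, 0]
  [-∞, -∞, 0, -4]
  [-∞, -∞, 3, 0]
D(2):
  [0, -17, -4, -4]
  [3, 0, -1, 0]
  [-∞, -∞, 0, -4]
  [-∞, -∞, 3, 0]
D(3):
  [0, -17, -4, -4]
  [3, 0, -1, 0]
  [-∞, -∞, 0, -4]
  [-∞, -∞, 3, 0]
D(4):
  [0, -17, -1, -4]
  [3, 0, 3, 0]
  [-∞, -∞, 0, -4]
  [-∞, -∞, 3, 0]
Answer: M*[1][2] = 3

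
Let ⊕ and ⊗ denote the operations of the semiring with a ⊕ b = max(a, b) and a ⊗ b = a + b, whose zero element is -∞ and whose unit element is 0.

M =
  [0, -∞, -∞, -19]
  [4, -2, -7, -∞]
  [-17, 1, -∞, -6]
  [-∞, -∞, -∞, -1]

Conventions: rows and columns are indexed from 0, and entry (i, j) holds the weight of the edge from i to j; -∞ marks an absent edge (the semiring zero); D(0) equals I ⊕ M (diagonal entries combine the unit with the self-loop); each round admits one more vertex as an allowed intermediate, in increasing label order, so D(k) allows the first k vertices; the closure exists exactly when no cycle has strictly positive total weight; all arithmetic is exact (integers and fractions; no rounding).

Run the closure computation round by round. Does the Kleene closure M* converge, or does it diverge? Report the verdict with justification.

D(0):
  [0, -∞, -∞, -19]
  [4, 0, -7, -∞]
  [-17, 1, 0, -6]
  [-∞, -∞, -∞, 0]
D(1):
  [0, -∞, -∞, -19]
  [4, 0, -7, -15]
  [-17, 1, 0, -6]
  [-∞, -∞, -∞, 0]
D(2):
  [0, -∞, -∞, -19]
  [4, 0, -7, -15]
  [5, 1, 0, -6]
  [-∞, -∞, -∞, 0]
D(3):
  [0, -∞, -∞, -19]
  [4, 0, -7, -13]
  [5, 1, 0, -6]
  [-∞, -∞, -∞, 0]
D(4):
  [0, -∞, -∞, -19]
  [4, 0, -7, -13]
  [5, 1, 0, -6]
  [-∞, -∞, -∞, 0]
Key observation: every diagonal entry stays at the unit through all rounds, so no improving cycle exists.
Answer: CONVERGES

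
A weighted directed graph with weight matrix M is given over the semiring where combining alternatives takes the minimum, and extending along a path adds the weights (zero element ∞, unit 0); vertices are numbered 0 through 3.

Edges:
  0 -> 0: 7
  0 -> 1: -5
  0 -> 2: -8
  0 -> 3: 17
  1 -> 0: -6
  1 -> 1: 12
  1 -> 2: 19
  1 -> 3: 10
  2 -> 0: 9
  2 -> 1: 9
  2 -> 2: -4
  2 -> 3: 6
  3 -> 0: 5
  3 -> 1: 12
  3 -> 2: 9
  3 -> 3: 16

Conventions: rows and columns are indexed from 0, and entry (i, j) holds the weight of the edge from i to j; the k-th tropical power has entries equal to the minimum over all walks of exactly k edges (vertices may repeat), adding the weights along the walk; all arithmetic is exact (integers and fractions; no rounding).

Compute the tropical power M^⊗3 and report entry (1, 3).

M^⊗2:
  [-11, 1, -12, -2]
  [1, -11, -14, 11]
  [3, 4, -8, 2]
  [6, 0, -3, 15]
M^⊗3:
  [-5, -16, -19, -6]
  [-17, -5, -18, -8]
  [-2, -2, -12, -2]
  [-6, 1, -7, 3]
Key observation: the optimum is the walk 1->0->2->3, with weight (-6) + (-8) + 6 = -8.
Optimal value attained by: walk 1->0->2->3.
Answer: (M^⊗3)[1][3] = -8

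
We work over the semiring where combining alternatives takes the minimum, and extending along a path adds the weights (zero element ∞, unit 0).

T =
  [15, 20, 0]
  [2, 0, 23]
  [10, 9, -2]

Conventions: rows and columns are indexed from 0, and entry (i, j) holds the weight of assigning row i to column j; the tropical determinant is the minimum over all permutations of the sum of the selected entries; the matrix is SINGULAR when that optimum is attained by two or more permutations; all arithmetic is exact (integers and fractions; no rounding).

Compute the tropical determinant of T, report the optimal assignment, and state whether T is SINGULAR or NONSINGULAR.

σ = (0, 1, 2): 15 + 0 + (-2) = 13
σ = (0, 2, 1): 15 + 23 + 9 = 47
σ = (1, 0, 2): 20 + 2 + (-2) = 20
σ = (1, 2, 0): 20 + 23 + 10 = 53
σ = (2, 0, 1): 0 + 2 + 9 = 11
σ = (2, 1, 0): 0 + 0 + 10 = 10
Optimal value attained by: σ = (2, 1, 0).
Answer: det⊕(T) = 10; verdict: NONSINGULAR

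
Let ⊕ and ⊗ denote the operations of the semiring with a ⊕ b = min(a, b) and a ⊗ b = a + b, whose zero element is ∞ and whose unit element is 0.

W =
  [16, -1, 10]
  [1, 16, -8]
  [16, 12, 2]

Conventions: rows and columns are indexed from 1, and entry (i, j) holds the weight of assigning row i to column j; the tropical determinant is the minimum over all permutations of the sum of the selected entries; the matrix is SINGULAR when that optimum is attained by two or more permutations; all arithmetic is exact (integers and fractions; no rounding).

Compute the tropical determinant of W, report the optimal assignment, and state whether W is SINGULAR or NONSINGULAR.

σ = (1, 2, 3): 16 + 16 + 2 = 34
σ = (1, 3, 2): 16 + (-8) + 12 = 20
σ = (2, 1, 3): (-1) + 1 + 2 = 2
σ = (2, 3, 1): (-1) + (-8) + 16 = 7
σ = (3, 1, 2): 10 + 1 + 12 = 23
σ = (3, 2, 1): 10 + 16 + 16 = 42
Optimal value attained by: σ = (2, 1, 3).
Answer: det⊕(W) = 2; verdict: NONSINGULAR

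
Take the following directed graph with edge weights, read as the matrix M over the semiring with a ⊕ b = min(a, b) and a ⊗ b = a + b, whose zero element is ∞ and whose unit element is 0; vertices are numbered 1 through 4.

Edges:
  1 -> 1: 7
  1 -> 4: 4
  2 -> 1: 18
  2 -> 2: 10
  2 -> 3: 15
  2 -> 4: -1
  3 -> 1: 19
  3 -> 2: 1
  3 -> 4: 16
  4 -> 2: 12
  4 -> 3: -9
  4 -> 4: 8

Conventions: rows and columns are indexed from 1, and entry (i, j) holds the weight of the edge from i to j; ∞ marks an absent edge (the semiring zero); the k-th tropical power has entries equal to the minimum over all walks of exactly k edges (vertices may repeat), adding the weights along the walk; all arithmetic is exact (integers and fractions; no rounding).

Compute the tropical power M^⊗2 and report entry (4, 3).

M^⊗2:
  [14, 16, -5, 11]
  [25, 11, -10, 7]
  [19, 11, 7, 0]
  [10, -8, -1, 7]
Key observation: the optimum is the walk 4->4->3, with weight 8 + (-9) = -1.
Optimal value attained by: walk 4->4->3.
Answer: (M^⊗2)[4][3] = -1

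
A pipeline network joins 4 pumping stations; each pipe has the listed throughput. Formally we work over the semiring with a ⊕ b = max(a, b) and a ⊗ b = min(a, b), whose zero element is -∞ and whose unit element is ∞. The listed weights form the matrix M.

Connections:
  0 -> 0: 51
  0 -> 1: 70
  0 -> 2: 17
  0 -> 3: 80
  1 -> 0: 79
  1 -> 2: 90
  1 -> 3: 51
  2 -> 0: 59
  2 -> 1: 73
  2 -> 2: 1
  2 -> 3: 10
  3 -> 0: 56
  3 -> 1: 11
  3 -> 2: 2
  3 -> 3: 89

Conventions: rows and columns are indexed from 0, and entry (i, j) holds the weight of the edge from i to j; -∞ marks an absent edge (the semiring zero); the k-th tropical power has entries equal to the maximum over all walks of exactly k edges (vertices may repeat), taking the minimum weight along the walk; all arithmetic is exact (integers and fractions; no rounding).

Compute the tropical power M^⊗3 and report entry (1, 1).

M^⊗2:
  [70, 51, 70, 80]
  [59, 73, 17, 79]
  [73, 59, 73, 59]
  [56, 56, 17, 89]
M^⊗3:
  [59, 70, 51, 80]
  [73, 59, 73, 79]
  [59, 73, 59, 73]
  [56, 56, 56, 89]
Key observation: the optimum is the walk 1->2->0->1, with weight 90 min 59 min 70 = 59.
Optimal value attained by: walk 1->2->0->1.
Answer: (M^⊗3)[1][1] = 59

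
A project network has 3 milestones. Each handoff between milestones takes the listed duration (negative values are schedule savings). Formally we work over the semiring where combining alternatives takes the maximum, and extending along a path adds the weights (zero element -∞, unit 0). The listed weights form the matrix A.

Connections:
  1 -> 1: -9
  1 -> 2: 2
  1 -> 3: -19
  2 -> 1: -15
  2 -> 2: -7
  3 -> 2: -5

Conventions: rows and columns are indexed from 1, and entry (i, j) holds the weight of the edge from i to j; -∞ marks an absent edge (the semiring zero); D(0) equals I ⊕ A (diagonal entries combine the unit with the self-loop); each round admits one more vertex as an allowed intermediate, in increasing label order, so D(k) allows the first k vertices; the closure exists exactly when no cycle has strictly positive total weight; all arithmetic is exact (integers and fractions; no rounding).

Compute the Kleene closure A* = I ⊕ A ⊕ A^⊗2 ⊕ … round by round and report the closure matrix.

D(0):
  [0, 2, -19]
  [-15, 0, -∞]
  [-∞, -5, 0]
D(1):
  [0, 2, -19]
  [-15, 0, -34]
  [-∞, -5, 0]
D(2):
  [0, 2, -19]
  [-15, 0, -34]
  [-20, -5, 0]
D(3):
  [0, 2, -19]
  [-15, 0, -34]
  [-20, -5, 0]
Answer: A* = [[0, 2, -19], [-15, 0, -34], [-20, -5, 0]]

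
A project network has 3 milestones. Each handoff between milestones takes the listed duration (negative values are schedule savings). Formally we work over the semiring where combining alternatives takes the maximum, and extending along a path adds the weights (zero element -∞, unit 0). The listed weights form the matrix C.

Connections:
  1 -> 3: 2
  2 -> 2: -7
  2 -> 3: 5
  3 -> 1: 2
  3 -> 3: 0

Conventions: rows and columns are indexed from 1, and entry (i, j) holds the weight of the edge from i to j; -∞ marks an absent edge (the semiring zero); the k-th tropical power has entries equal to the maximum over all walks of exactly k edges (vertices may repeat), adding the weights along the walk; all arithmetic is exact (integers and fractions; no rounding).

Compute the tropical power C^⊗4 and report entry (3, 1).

C^⊗2:
  [4, -∞, 2]
  [7, -14, 5]
  [2, -∞, 4]
C^⊗3:
  [4, -∞, 6]
  [7, -21, 9]
  [6, -∞, 4]
C^⊗4:
  [8, -∞, 6]
  [11, -28, 9]
  [6, -∞, 8]
Key observation: the optimum is the walk 3->1->3->3->1, with weight 2 + 2 + 0 + 2 = 6.
Optimal value attained by: walk 3->1->3->3->1.
Answer: (C^⊗4)[3][1] = 6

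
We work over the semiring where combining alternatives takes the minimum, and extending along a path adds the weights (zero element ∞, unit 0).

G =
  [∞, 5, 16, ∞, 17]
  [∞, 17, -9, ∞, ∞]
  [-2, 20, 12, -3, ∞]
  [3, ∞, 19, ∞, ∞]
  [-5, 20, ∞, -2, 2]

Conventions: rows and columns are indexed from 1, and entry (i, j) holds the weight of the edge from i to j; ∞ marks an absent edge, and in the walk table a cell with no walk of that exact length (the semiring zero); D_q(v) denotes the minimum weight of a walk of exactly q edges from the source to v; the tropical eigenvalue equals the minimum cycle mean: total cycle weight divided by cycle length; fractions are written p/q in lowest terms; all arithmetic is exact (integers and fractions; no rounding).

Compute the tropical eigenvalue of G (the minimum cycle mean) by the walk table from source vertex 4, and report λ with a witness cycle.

q=0: [∞, ∞, ∞, 0, ∞]
q=1: [3, ∞, 19, ∞, ∞]
q=2: [17, 8, 19, 16, 20]
q=3: [15, 22, -1, 16, 22]
q=4: [-3, 19, 11, -4, 24]
q=5: [-1, 2, 10, 8, 14]
Optimal cycle mean attained by: cycle 1->2->3->1, total 5 + (-9) + (-2), length 3.
Answer: λ = -2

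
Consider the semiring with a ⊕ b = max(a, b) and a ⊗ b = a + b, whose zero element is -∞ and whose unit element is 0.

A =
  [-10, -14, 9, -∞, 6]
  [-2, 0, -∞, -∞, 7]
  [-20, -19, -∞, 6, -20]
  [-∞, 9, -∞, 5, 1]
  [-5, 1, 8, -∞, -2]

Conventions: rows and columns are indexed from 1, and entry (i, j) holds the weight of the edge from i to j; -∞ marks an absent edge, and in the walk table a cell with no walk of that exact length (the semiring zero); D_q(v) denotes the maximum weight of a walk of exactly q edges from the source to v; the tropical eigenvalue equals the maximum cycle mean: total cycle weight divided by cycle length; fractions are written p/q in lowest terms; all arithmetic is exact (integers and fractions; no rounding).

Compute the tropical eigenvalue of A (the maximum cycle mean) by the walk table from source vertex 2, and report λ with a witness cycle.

q=0: [-∞, 0, -∞, -∞, -∞]
q=1: [-2, 0, -∞, -∞, 7]
q=2: [2, 8, 15, -∞, 7]
q=3: [6, 8, 15, 21, 15]
q=4: [10, 30, 23, 26, 22]
q=5: [28, 35, 30, 31, 37]
Optimal cycle mean attained by: cycle 2->5->3->4->2, total 7 + 8 + 6 + 9, length 4.
Answer: λ = 15/2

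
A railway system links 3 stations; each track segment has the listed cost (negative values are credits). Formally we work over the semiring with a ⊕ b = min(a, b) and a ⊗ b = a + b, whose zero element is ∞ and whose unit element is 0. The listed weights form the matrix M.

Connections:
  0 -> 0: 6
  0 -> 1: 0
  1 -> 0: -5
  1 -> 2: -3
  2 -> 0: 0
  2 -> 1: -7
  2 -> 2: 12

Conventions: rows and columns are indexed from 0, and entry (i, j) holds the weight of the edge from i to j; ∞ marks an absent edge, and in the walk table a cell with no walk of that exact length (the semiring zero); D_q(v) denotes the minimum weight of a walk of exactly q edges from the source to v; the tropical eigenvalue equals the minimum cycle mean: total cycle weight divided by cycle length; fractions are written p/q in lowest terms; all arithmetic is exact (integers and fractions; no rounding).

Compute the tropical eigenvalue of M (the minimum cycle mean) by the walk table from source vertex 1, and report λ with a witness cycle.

q=0: [∞, 0, ∞]
q=1: [-5, ∞, -3]
q=2: [-3, -10, 9]
q=3: [-15, -3, -13]
Optimal cycle mean attained by: cycle 1->2->1, total (-3) + (-7), length 2.
Answer: λ = -5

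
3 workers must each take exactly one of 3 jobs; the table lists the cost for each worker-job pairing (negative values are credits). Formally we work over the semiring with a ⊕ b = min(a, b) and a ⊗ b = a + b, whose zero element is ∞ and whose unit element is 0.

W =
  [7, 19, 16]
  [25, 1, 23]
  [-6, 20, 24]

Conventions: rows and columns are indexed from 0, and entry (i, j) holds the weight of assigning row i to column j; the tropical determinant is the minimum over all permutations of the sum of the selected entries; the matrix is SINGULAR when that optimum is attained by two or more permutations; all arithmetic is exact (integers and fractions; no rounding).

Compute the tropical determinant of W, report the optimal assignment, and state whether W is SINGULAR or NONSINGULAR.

σ = (0, 1, 2): 7 + 1 + 24 = 32
σ = (0, 2, 1): 7 + 23 + 20 = 50
σ = (1, 0, 2): 19 + 25 + 24 = 68
σ = (1, 2, 0): 19 + 23 + (-6) = 36
σ = (2, 0, 1): 16 + 25 + 20 = 61
σ = (2, 1, 0): 16 + 1 + (-6) = 11
Optimal value attained by: σ = (2, 1, 0).
Answer: det⊕(W) = 11; verdict: NONSINGULAR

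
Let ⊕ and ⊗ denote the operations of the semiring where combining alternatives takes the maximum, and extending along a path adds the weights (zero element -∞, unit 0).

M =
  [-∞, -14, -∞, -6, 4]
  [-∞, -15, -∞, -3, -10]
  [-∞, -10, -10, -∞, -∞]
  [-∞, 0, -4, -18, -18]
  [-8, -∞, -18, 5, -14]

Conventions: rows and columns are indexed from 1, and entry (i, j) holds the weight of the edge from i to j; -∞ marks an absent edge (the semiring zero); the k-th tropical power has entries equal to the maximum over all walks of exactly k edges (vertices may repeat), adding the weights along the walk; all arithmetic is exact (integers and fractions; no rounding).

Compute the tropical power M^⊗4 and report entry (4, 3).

M^⊗2:
  [-4, -6, -10, 9, -10]
  [-18, -3, -7, -5, -21]
  [-∞, -20, -20, -13, -20]
  [-26, -14, -14, -3, -10]
  [-22, 5, 1, -9, -4]
M^⊗3:
  [-18, 9, 5, -5, 0]
  [-29, -5, -9, -6, -13]
  [-28, -13, -17, -15, -30]
  [-18, -3, -7, -5, -21]
  [-12, -9, -9, 2, -5]
M^⊗4:
  [-8, -5, -5, 6, -1]
  [-21, -6, -10, -8, -15]
  [-38, -15, -19, -16, -23]
  [-29, -5, -9, -6, -13]
  [-13, 2, -2, 0, -8]
Key observation: the optimum is the walk 4->2->5->4->3, with weight 0 + (-10) + 5 + (-4) = -9.
Optimal value attained by: walk 4->2->5->4->3.
Answer: (M^⊗4)[4][3] = -9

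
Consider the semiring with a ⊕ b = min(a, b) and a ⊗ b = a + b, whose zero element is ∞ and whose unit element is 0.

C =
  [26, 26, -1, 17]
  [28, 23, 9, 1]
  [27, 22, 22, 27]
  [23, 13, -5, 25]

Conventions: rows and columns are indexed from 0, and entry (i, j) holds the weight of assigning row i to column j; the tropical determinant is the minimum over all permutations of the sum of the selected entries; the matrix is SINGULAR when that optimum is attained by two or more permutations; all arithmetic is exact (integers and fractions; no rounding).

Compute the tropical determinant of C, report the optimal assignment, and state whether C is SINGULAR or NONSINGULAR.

σ = (0, 1, 2, 3): 26 + 23 + 22 + 25 = 96
σ = (0, 1, 3, 2): 26 + 23 + 27 + (-5) = 71
σ = (0, 2, 1, 3): 26 + 9 + 22 + 25 = 82
σ = (0, 2, 3, 1): 26 + 9 + 27 + 13 = 75
σ = (0, 3, 1, 2): 26 + 1 + 22 + (-5) = 44
σ = (0, 3, 2, 1): 26 + 1 + 22 + 13 = 62
σ = (1, 0, 2, 3): 26 + 28 + 22 + 25 = 101
σ = (1, 0, 3, 2): 26 + 28 + 27 + (-5) = 76
σ = (1, 2, 0, 3): 26 + 9 + 27 + 25 = 87
σ = (1, 2, 3, 0): 26 + 9 + 27 + 23 = 85
σ = (1, 3, 0, 2): 26 + 1 + 27 + (-5) = 49
σ = (1, 3, 2, 0): 26 + 1 + 22 + 23 = 72
σ = (2, 0, 1, 3): (-1) + 28 + 22 + 25 = 74
σ = (2, 0, 3, 1): (-1) + 28 + 27 + 13 = 67
σ = (2, 1, 0, 3): (-1) + 23 + 27 + 25 = 74
σ = (2, 1, 3, 0): (-1) + 23 + 27 + 23 = 72
σ = (2, 3, 0, 1): (-1) + 1 + 27 + 13 = 40
σ = (2, 3, 1, 0): (-1) + 1 + 22 + 23 = 45
σ = (3, 0, 1, 2): 17 + 28 + 22 + (-5) = 62
σ = (3, 0, 2, 1): 17 + 28 + 22 + 13 = 80
σ = (3, 1, 0, 2): 17 + 23 + 27 + (-5) = 62
σ = (3, 1, 2, 0): 17 + 23 + 22 + 23 = 85
σ = (3, 2, 0, 1): 17 + 9 + 27 + 13 = 66
σ = (3, 2, 1, 0): 17 + 9 + 22 + 23 = 71
Optimal value attained by: σ = (2, 3, 0, 1).
Answer: det⊕(C) = 40; verdict: NONSINGULAR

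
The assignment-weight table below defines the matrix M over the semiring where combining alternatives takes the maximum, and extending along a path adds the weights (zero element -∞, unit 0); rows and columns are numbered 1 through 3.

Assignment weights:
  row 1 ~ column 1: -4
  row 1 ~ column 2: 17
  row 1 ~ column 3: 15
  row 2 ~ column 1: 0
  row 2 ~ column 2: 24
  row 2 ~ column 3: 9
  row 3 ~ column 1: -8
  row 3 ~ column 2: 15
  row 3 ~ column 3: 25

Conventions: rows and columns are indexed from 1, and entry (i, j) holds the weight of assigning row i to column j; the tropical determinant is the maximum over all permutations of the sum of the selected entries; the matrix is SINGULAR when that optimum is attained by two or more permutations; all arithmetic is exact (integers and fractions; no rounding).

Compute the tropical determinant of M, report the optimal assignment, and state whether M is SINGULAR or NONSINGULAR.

σ = (1, 2, 3): (-4) + 24 + 25 = 45
σ = (1, 3, 2): (-4) + 9 + 15 = 20
σ = (2, 1, 3): 17 + 0 + 25 = 42
σ = (2, 3, 1): 17 + 9 + (-8) = 18
σ = (3, 1, 2): 15 + 0 + 15 = 30
σ = (3, 2, 1): 15 + 24 + (-8) = 31
Optimal value attained by: σ = (1, 2, 3).
Answer: det⊕(M) = 45; verdict: NONSINGULAR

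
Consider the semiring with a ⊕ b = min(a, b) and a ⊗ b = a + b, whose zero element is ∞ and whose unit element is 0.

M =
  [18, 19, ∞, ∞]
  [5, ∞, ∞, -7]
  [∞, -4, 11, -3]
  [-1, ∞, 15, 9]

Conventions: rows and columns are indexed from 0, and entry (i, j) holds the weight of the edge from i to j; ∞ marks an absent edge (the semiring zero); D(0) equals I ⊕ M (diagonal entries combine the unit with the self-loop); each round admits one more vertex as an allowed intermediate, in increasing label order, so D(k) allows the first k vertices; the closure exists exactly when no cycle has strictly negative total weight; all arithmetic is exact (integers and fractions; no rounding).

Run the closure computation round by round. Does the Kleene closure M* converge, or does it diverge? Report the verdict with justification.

D(0):
  [0, 19, ∞, ∞]
  [5, 0, ∞, -7]
  [∞, -4, 0, -3]
  [-1, ∞, 15, 0]
D(1):
  [0, 19, ∞, ∞]
  [5, 0, ∞, -7]
  [∞, -4, 0, -3]
  [-1, 18, 15, 0]
D(2):
  [0, 19, ∞, 12]
  [5, 0, ∞, -7]
  [1, -4, 0, -11]
  [-1, 18, 15, 0]
D(3):
  [0, 19, ∞, 12]
  [5, 0, ∞, -7]
  [1, -4, 0, -11]
  [-1, 11, 15, 0]
D(4):
  [0, 19, 27, 12]
  [-8, 0, 8, -7]
  [-12, -4, 0, -11]
  [-1, 11, 15, 0]
Key observation: every diagonal entry stays at the unit through all rounds, so no improving cycle exists.
Answer: CONVERGES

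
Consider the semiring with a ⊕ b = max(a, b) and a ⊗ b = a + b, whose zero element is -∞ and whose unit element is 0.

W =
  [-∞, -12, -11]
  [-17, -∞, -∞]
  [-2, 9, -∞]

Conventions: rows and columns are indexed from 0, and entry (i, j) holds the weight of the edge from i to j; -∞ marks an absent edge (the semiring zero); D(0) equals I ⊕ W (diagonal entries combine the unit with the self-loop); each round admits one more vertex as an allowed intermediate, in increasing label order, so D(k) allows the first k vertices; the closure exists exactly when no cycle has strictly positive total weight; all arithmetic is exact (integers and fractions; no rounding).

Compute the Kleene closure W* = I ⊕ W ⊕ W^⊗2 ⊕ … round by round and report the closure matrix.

D(0):
  [0, -12, -11]
  [-17, 0, -∞]
  [-2, 9, 0]
D(1):
  [0, -12, -11]
  [-17, 0, -28]
  [-2, 9, 0]
D(2):
  [0, -12, -11]
  [-17, 0, -28]
  [-2, 9, 0]
D(3):
  [0, -2, -11]
  [-17, 0, -28]
  [-2, 9, 0]
Answer: W* = [[0, -2, -11], [-17, 0, -28], [-2, 9, 0]]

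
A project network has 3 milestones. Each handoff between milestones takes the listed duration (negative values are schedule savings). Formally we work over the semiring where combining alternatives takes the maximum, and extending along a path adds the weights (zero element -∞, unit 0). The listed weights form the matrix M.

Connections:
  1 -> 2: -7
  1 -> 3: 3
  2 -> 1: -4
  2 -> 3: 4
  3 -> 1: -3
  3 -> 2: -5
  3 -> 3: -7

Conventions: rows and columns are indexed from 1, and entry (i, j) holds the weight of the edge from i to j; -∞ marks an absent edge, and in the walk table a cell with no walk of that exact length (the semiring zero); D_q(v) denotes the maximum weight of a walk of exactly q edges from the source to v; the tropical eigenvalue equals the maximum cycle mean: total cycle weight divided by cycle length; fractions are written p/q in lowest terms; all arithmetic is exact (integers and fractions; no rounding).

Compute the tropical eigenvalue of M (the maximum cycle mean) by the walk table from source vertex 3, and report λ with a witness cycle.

q=0: [-∞, -∞, 0]
q=1: [-3, -5, -7]
q=2: [-9, -10, 0]
q=3: [-3, -5, -6]
Optimal cycle mean attained by: cycle 1->3->1, total 3 + (-3), length 2.
Answer: λ = 0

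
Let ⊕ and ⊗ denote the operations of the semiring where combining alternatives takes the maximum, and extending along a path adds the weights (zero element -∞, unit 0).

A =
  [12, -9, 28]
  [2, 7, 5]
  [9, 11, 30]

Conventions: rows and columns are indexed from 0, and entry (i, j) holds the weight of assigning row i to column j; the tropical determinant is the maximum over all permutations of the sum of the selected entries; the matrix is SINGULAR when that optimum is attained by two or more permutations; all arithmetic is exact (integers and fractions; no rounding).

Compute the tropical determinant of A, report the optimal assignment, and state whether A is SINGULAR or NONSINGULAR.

σ = (0, 1, 2): 12 + 7 + 30 = 49
σ = (0, 2, 1): 12 + 5 + 11 = 28
σ = (1, 0, 2): (-9) + 2 + 30 = 23
σ = (1, 2, 0): (-9) + 5 + 9 = 5
σ = (2, 0, 1): 28 + 2 + 11 = 41
σ = (2, 1, 0): 28 + 7 + 9 = 44
Optimal value attained by: σ = (0, 1, 2).
Answer: det⊕(A) = 49; verdict: NONSINGULAR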